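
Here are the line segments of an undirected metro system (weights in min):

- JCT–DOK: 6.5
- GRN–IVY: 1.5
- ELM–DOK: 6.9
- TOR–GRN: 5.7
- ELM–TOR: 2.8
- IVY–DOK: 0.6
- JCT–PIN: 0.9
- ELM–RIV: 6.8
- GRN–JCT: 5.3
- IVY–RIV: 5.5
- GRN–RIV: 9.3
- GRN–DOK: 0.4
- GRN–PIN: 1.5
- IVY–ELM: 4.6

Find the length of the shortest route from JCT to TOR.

Compare a few routes:
JCT → PIN → GRN → TOR: 0.9+1.5+5.7 = 8.1
JCT → GRN → TOR: 5.3+5.7 = 11
JCT → PIN → GRN → DOK → IVY → ELM → TOR: 0.9+1.5+0.4+0.6+4.6+2.8 = 10.8
The minimum is 8.1 min via JCT → PIN → GRN → TOR.

8.1 min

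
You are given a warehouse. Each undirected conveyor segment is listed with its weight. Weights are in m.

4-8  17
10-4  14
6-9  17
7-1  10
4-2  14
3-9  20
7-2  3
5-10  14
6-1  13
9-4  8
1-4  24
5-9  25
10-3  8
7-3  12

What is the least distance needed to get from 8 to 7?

34 m

Compare a few routes:
8 → 4 → 1 → 7: 17+24+10 = 51
8 → 4 → 2 → 7: 17+14+3 = 34
8 → 4 → 10 → 3 → 7: 17+14+8+12 = 51
Cheapest is 8 → 4 → 2 → 7 at 34 m.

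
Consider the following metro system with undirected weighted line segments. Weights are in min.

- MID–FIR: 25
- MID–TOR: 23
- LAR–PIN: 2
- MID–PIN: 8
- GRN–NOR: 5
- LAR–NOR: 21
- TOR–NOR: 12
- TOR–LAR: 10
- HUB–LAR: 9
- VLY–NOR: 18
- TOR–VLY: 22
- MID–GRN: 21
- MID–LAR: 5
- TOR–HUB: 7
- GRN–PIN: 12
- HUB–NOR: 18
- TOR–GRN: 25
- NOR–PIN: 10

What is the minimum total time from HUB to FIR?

Running Dijkstra from HUB:
HUB: 0
TOR: 7  (via HUB)
LAR: 9  (via HUB)
PIN: 11  (via LAR)
MID: 14  (via LAR)
NOR: 18  (via HUB)
GRN: 23  (via PIN)
VLY: 29  (via TOR)
FIR: 39  (via MID)
Shortest route: HUB → LAR → MID → FIR = 39 min.

39 min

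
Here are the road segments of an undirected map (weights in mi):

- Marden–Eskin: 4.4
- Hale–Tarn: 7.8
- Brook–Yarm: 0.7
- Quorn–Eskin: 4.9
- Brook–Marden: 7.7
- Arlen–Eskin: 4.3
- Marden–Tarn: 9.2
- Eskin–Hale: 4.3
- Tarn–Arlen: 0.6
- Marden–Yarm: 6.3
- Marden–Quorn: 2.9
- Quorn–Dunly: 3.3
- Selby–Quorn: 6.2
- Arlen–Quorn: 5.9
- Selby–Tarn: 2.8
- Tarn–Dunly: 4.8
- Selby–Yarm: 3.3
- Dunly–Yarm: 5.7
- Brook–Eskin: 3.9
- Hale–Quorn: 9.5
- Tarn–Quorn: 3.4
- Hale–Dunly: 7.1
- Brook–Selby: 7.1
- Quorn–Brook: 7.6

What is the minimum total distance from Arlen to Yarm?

Candidate routes:
Arlen–Tarn–Selby–Yarm: 0.6+2.8+3.3 = 6.7
Arlen–Eskin–Brook–Yarm: 4.3+3.9+0.7 = 8.9
Cheapest is Arlen–Tarn–Selby–Yarm at 6.7 mi.

6.7 mi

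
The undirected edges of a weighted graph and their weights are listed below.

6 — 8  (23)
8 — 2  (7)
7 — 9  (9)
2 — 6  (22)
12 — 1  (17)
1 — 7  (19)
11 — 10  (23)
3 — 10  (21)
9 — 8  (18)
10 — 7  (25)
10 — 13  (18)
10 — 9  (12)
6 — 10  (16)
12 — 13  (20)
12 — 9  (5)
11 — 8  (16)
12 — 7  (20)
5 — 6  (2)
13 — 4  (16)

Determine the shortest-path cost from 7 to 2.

34

Enumerating some paths:
7–9–10–6–2: 9+12+16+22 = 59
7–9–8–2: 9+18+7 = 34
7–12–9–8–2: 20+5+18+7 = 50
7–10–9–8–2: 25+12+18+7 = 62
Cheapest is 7–9–8–2 at 34.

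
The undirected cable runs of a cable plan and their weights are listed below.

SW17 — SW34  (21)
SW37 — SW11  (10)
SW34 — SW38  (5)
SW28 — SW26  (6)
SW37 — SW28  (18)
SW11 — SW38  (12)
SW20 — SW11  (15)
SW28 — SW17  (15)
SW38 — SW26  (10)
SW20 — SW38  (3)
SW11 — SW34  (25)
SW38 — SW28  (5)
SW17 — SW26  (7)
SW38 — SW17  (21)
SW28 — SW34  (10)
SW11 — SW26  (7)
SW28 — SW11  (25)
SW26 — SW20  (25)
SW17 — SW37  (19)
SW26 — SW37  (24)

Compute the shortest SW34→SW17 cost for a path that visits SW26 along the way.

Best SW34 to SW26: SW34 → SW38 → SW26 costing 15
Best SW26 to SW17: SW26 → SW17 costing 7
Total via SW26: 15 + 7 = 22.

22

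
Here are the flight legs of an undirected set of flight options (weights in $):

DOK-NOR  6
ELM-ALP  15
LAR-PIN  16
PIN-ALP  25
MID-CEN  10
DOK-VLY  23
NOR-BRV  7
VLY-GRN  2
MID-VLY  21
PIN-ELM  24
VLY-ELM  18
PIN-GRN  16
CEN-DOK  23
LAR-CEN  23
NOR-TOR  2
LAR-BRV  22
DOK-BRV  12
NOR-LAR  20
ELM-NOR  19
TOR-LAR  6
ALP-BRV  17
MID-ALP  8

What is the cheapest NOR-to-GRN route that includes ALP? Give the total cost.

$55

Shortest NOR→ALP: NOR–BRV–ALP = 24
Shortest ALP→GRN: ALP–MID–VLY–GRN = 31
Total via ALP: 24 + 31 = $55.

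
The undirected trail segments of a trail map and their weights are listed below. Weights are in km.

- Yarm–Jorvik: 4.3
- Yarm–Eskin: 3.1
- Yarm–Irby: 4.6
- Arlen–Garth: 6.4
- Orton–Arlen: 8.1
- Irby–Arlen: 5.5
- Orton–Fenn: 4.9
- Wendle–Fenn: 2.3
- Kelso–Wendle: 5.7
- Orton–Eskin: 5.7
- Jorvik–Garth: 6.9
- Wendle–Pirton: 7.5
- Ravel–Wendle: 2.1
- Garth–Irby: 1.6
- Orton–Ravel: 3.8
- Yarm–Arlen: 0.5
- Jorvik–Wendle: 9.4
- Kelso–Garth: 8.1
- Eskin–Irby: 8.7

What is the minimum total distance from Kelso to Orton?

Shortest distances from Kelso:
Kelso: 0
Wendle: 5.7  (via Kelso)
Ravel: 7.8  (via Wendle)
Fenn: 8  (via Wendle)
Garth: 8.1  (via Kelso)
Irby: 9.7  (via Garth)
Orton: 11.6  (via Ravel)
Shortest route: Kelso–Wendle–Ravel–Orton = 11.6 km.

11.6 km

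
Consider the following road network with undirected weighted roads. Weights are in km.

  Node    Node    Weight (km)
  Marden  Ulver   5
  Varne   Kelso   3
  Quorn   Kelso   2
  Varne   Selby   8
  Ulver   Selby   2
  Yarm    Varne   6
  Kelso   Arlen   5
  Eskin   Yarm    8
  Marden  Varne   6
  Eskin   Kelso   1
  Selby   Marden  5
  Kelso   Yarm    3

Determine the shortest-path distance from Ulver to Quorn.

15 km

Shortest distances from Ulver:
Ulver: 0
Selby: 2  (via Ulver)
Marden: 5  (via Ulver)
Varne: 10  (via Selby)
Kelso: 13  (via Varne)
Eskin: 14  (via Kelso)
Quorn: 15  (via Kelso)
Shortest route: Ulver → Selby → Varne → Kelso → Quorn = 15 km.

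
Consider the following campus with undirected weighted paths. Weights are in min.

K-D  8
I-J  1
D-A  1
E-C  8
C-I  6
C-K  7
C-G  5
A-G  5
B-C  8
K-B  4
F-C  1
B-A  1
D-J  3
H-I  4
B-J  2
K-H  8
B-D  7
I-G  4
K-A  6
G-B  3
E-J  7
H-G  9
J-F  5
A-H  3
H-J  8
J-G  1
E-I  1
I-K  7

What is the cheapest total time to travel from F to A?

8 min

Enumerating some paths:
F–J–D–A: 5+3+1 = 9
F–J–B–A: 5+2+1 = 8
F–J–G–B–A: 5+1+3+1 = 10
Cheapest is F–J–B–A at 8 min.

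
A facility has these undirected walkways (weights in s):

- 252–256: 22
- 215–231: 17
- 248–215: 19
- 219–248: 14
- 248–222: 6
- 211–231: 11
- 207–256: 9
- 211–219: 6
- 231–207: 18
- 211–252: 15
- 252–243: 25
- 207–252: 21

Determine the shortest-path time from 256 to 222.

Enumerating some paths:
256 → 207 → 231 → 211 → 219 → 248 → 222: 9+18+11+6+14+6 = 64
256 → 252 → 211 → 219 → 248 → 222: 22+15+6+14+6 = 63
256 → 207 → 231 → 215 → 248 → 222: 9+18+17+19+6 = 69
The minimum is 63 s via 256 → 252 → 211 → 219 → 248 → 222.

63 s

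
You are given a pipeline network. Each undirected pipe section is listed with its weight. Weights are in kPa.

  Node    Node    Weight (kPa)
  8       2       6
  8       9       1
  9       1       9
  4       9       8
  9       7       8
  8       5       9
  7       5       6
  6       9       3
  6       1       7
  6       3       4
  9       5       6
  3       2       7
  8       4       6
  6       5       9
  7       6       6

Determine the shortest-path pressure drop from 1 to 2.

Shortest distances from 1:
1: 0
6: 7  (via 1)
9: 9  (via 1)
8: 10  (via 9)
3: 11  (via 6)
7: 13  (via 6)
5: 15  (via 9)
2: 16  (via 8)
Shortest route: 1 → 9 → 8 → 2 = 16 kPa.

16 kPa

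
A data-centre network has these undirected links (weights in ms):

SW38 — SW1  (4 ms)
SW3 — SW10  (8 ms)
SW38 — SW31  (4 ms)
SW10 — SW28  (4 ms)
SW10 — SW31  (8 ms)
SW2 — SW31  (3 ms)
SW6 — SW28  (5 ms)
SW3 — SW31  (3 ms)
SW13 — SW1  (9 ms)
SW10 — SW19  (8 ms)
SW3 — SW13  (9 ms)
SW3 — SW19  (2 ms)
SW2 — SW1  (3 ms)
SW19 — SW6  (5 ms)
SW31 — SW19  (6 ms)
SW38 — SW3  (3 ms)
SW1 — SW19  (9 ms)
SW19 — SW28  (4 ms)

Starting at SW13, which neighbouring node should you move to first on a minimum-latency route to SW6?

SW3

Candidate routes:
SW13 - SW3 - SW31 - SW19 - SW6: 9+3+6+5 = 23
SW13 - SW3 - SW19 - SW6: 9+2+5 = 16
SW13 - SW3 - SW19 - SW28 - SW6: 9+2+4+5 = 20
Cheapest is SW13 - SW3 - SW19 - SW6 at 16 ms.
So from SW13 the first move is to SW3.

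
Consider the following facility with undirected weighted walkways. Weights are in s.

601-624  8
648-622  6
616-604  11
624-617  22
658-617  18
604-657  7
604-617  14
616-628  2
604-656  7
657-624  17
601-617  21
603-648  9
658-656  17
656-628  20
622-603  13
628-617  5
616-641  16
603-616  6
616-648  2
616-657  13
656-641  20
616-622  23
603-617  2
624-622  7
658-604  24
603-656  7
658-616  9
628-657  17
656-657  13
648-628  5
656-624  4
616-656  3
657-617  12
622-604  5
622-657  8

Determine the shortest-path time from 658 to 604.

Shortest distances from 658:
658: 0
616: 9  (via 658)
648: 11  (via 616)
628: 11  (via 616)
656: 12  (via 616)
603: 15  (via 616)
617: 16  (via 628)
624: 16  (via 656)
622: 17  (via 648)
604: 19  (via 656)
Shortest route: 658–616–656–604 = 19 s.

19 s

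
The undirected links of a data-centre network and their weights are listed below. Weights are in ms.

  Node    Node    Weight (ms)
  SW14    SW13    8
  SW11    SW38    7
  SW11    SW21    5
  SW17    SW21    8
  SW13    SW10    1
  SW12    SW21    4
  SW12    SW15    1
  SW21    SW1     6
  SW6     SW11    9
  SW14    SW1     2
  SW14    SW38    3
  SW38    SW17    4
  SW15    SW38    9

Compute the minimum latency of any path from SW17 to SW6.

20 ms

Running Dijkstra from SW17:
SW17: 0
SW38: 4  (via SW17)
SW14: 7  (via SW38)
SW21: 8  (via SW17)
SW1: 9  (via SW14)
SW11: 11  (via SW38)
SW12: 12  (via SW21)
SW15: 13  (via SW38)
SW13: 15  (via SW14)
SW10: 16  (via SW13)
SW6: 20  (via SW11)
Shortest route: SW17–SW38–SW11–SW6 = 20 ms.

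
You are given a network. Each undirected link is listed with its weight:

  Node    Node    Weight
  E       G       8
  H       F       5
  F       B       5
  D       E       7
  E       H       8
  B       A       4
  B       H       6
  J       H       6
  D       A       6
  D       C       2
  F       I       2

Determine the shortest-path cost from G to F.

Settle nodes by increasing distance from G:
G: 0
E: 8  (via G)
D: 15  (via E)
H: 16  (via E)
C: 17  (via D)
A: 21  (via D)
F: 21  (via H)
Shortest route: G → E → H → F = 21.

21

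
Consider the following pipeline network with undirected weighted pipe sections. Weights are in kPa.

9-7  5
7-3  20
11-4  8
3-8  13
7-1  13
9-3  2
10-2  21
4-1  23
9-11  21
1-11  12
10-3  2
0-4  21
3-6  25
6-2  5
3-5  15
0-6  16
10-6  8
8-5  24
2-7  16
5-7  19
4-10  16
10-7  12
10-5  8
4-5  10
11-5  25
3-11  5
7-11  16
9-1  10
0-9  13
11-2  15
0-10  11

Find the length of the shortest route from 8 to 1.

25 kPa

Shortest distances from 8:
8: 0
3: 13  (via 8)
9: 15  (via 3)
10: 15  (via 3)
11: 18  (via 3)
7: 20  (via 9)
5: 23  (via 10)
6: 23  (via 10)
1: 25  (via 9)
Shortest route: 8 → 3 → 9 → 1 = 25 kPa.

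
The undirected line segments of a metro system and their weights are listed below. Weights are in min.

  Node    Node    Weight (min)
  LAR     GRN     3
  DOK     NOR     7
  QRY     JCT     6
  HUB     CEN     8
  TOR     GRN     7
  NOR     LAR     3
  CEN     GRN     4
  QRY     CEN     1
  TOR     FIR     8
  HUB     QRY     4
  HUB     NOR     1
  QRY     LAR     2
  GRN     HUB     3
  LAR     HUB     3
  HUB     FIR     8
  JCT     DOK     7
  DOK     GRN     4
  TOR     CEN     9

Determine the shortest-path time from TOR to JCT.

Compare a few routes:
TOR - CEN - QRY - JCT: 9+1+6 = 16
TOR - GRN - CEN - QRY - JCT: 7+4+1+6 = 18
TOR - GRN - DOK - JCT: 7+4+7 = 18
Cheapest is TOR - CEN - QRY - JCT at 16 min.

16 min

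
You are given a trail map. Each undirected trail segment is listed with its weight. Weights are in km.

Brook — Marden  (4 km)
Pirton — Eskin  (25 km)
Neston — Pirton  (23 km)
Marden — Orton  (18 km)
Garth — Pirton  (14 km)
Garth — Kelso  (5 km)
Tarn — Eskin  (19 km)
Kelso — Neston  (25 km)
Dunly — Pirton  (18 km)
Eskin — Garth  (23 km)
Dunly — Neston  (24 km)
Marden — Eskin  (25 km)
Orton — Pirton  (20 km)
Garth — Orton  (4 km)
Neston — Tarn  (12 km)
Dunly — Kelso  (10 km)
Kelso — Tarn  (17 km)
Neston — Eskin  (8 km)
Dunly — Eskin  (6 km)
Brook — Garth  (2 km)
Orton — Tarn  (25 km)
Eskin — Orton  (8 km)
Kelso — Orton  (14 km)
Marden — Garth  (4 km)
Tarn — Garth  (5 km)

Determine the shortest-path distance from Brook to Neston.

19 km

Compare a few routes:
Brook–Marden–Garth–Orton–Eskin–Neston: 4+4+4+8+8 = 28
Brook–Garth–Orton–Eskin–Neston: 2+4+8+8 = 22
Brook–Garth–Tarn–Neston: 2+5+12 = 19
Brook–Marden–Garth–Tarn–Neston: 4+4+5+12 = 25
The minimum is 19 km via Brook–Garth–Tarn–Neston.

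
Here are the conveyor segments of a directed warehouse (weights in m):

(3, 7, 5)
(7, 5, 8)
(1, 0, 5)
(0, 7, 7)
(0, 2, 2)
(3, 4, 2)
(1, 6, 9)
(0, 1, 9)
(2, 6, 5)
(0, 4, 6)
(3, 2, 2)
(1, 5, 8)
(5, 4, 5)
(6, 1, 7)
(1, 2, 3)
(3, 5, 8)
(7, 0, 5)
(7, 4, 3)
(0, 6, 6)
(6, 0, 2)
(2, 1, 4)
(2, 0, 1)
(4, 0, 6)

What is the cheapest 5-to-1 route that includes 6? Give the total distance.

Shortest 5→6: 5–4–0–6 = 17
Shortest 6→1: 6–1 = 7
Total via 6: 17 + 7 = 24 m.

24 m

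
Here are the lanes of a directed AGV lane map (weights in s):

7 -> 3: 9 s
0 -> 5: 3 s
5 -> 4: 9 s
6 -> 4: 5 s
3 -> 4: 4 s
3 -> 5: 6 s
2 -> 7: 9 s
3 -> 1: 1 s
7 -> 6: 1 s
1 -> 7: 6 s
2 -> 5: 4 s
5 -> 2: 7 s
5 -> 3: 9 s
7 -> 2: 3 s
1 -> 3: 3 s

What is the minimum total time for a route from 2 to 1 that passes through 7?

Best 2 to 7: 2–7 costing 9
Shortest 7→1: 7–3–1 = 10
Total via 7: 9 + 10 = 19 s.

19 s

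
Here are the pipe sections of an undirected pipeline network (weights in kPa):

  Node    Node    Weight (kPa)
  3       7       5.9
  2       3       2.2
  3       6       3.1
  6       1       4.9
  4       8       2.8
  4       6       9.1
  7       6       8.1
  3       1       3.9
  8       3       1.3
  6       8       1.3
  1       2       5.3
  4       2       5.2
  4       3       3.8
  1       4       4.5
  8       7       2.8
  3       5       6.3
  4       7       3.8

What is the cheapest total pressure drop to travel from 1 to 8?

5.2 kPa

Compare a few routes:
1–4–8: 4.5+2.8 = 7.3
1–6–8: 4.9+1.3 = 6.2
1–3–8: 3.9+1.3 = 5.2
Cheapest is 1–3–8 at 5.2 kPa.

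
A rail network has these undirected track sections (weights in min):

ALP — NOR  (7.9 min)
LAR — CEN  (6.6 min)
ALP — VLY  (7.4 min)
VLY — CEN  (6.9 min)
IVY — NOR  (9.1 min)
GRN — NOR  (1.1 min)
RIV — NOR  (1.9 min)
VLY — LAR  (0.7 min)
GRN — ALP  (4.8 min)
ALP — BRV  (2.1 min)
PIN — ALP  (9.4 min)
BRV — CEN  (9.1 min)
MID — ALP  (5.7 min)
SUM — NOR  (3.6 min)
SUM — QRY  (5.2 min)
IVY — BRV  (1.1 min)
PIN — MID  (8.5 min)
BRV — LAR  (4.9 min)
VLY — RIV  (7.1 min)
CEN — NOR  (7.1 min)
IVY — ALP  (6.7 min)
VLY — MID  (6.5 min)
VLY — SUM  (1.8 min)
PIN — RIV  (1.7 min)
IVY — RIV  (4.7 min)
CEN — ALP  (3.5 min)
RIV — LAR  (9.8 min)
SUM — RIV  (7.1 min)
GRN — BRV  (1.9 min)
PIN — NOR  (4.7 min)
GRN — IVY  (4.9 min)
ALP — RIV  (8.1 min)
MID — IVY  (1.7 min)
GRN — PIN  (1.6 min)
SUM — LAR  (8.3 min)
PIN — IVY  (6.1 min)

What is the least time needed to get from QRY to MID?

Compare a few routes:
QRY–SUM–NOR–GRN–BRV–IVY–MID: 5.2+3.6+1.1+1.9+1.1+1.7 = 14.6
QRY–SUM–VLY–LAR–BRV–IVY–MID: 5.2+1.8+0.7+4.9+1.1+1.7 = 15.4
QRY–SUM–VLY–MID: 5.2+1.8+6.5 = 13.5
Cheapest is QRY–SUM–VLY–MID at 13.5 min.

13.5 min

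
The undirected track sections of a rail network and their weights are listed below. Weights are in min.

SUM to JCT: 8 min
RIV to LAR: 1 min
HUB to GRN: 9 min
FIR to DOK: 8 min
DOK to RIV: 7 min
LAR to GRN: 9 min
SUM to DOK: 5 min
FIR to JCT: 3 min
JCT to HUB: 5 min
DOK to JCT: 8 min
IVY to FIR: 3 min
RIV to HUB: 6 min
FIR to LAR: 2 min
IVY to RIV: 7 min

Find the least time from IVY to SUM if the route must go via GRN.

Shortest IVY→GRN: IVY → FIR → LAR → GRN = 14
Shortest GRN→SUM: GRN → HUB → JCT → SUM = 22
Total via GRN: 14 + 22 = 36 min.

36 min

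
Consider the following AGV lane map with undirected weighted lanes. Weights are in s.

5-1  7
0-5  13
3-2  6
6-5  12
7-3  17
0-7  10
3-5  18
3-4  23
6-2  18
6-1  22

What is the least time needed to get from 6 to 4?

Shortest distances from 6:
6: 0
5: 12  (via 6)
2: 18  (via 6)
1: 19  (via 5)
3: 24  (via 2)
0: 25  (via 5)
7: 35  (via 0)
4: 47  (via 3)
Shortest route: 6–2–3–4 = 47 s.

47 s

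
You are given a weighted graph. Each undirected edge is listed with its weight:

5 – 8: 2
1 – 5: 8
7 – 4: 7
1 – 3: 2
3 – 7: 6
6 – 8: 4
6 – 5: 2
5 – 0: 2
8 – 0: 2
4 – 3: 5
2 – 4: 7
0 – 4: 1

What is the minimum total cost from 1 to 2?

14

Compare a few routes:
1 → 5 → 8 → 0 → 4 → 2: 8+2+2+1+7 = 20
1 → 5 → 0 → 4 → 2: 8+2+1+7 = 18
1 → 3 → 4 → 2: 2+5+7 = 14
Cheapest is 1 → 3 → 4 → 2 at 14.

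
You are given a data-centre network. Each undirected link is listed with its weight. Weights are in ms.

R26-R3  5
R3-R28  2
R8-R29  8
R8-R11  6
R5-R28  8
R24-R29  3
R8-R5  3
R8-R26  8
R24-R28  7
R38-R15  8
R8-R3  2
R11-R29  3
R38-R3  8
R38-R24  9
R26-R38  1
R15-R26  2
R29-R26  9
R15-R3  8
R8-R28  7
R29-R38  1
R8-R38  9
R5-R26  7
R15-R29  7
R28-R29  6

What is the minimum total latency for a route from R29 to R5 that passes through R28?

13 ms

Shortest R29→R28: R29 → R28 = 6
Shortest R28→R5: R28 → R3 → R8 → R5 = 7
Total via R28: 6 + 7 = 13 ms.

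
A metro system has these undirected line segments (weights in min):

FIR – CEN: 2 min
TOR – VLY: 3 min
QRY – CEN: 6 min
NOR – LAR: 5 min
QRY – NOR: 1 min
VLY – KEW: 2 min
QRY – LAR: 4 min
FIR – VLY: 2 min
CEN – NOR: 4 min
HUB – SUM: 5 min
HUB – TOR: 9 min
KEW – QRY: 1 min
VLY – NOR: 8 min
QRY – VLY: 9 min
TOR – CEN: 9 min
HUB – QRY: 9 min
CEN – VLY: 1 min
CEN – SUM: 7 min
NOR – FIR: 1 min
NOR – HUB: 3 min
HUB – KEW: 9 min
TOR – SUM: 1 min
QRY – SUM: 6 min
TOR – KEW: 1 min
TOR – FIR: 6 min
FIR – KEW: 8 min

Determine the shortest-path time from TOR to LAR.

Settle nodes by increasing distance from TOR:
TOR: 0
SUM: 1  (via TOR)
KEW: 1  (via TOR)
QRY: 2  (via KEW)
NOR: 3  (via QRY)
VLY: 3  (via TOR)
FIR: 4  (via NOR)
CEN: 4  (via VLY)
LAR: 6  (via QRY)
Shortest route: TOR → KEW → QRY → LAR = 6 min.

6 min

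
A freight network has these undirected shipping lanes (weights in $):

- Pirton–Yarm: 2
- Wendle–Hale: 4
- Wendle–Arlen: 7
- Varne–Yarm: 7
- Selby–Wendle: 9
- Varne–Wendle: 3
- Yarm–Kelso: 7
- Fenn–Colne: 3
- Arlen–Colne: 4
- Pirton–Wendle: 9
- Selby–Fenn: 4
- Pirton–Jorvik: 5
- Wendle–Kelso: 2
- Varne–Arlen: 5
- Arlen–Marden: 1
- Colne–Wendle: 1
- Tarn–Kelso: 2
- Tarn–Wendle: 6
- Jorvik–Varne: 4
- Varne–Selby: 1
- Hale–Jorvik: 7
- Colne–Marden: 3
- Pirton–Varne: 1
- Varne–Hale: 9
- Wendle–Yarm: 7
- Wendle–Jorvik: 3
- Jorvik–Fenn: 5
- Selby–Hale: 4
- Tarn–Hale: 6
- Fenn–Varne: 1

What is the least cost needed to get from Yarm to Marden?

Settle nodes by increasing distance from Yarm:
Yarm: 0
Pirton: 2  (via Yarm)
Varne: 3  (via Pirton)
Fenn: 4  (via Varne)
Selby: 4  (via Varne)
Wendle: 6  (via Varne)
Colne: 7  (via Fenn)
Jorvik: 7  (via Pirton)
Kelso: 7  (via Yarm)
Hale: 8  (via Selby)
Arlen: 8  (via Varne)
Marden: 9  (via Arlen)
Shortest route: Yarm–Pirton–Varne–Arlen–Marden = $9.

$9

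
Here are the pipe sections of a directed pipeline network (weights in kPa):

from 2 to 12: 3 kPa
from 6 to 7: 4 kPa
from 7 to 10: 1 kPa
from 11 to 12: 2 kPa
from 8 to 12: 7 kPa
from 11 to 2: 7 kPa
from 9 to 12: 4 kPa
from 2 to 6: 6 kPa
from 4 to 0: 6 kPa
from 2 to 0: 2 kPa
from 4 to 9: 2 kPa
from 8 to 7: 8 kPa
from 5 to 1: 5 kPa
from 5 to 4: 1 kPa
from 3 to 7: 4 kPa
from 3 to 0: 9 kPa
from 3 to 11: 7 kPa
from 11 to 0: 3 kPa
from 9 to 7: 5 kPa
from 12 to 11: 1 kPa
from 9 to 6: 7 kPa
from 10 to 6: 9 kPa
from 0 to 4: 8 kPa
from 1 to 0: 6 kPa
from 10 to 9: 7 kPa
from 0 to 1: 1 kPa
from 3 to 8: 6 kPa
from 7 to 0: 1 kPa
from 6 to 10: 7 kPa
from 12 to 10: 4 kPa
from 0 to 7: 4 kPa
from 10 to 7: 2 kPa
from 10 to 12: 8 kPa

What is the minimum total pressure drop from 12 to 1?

5 kPa

Settle nodes by increasing distance from 12:
12: 0
11: 1  (via 12)
0: 4  (via 11)
10: 4  (via 12)
1: 5  (via 0)
Shortest route: 12 → 11 → 0 → 1 = 5 kPa.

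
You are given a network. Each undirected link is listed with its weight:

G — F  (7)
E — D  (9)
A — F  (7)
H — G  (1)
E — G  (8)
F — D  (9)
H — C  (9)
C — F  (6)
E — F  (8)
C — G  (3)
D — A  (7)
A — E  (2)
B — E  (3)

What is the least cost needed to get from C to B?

14

Enumerating some paths:
C - G - E - B: 3+8+3 = 14
C - H - G - E - B: 9+1+8+3 = 21
C - F - A - E - B: 6+7+2+3 = 18
C - F - E - B: 6+8+3 = 17
The minimum is 14 via C - G - E - B.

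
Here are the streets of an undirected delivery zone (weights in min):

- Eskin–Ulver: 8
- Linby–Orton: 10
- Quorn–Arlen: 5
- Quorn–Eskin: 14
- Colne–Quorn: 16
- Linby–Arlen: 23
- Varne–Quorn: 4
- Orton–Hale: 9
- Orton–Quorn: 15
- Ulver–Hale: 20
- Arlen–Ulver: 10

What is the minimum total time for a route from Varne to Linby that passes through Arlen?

32 min

Shortest Varne→Arlen: Varne–Quorn–Arlen = 9
Shortest Arlen→Linby: Arlen–Linby = 23
Total via Arlen: 9 + 23 = 32 min.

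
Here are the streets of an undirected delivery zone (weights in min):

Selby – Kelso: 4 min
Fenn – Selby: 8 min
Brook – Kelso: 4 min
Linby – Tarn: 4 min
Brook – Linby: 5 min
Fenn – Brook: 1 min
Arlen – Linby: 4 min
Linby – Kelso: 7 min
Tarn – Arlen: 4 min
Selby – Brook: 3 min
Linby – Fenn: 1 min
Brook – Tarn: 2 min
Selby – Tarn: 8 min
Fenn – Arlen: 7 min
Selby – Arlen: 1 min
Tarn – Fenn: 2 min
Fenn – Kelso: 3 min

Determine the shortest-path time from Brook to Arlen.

Running Dijkstra from Brook:
Brook: 0
Fenn: 1  (via Brook)
Linby: 2  (via Fenn)
Tarn: 2  (via Brook)
Selby: 3  (via Brook)
Arlen: 4  (via Selby)
Shortest route: Brook → Selby → Arlen = 4 min.

4 min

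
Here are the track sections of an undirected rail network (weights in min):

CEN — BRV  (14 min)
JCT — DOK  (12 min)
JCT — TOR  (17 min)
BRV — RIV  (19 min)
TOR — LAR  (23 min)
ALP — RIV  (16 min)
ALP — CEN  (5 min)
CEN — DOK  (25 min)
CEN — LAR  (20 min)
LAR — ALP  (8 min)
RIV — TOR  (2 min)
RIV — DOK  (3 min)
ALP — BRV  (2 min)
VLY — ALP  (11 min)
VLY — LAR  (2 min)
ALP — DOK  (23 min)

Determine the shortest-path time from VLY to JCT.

Compare a few routes:
VLY–LAR–TOR–RIV–DOK–JCT: 2+23+2+3+12 = 42
VLY–LAR–TOR–JCT: 2+23+17 = 42
VLY–ALP–RIV–DOK–JCT: 11+16+3+12 = 42
VLY–LAR–ALP–RIV–DOK–JCT: 2+8+16+3+12 = 41
Cheapest is VLY–LAR–ALP–RIV–DOK–JCT at 41 min.

41 min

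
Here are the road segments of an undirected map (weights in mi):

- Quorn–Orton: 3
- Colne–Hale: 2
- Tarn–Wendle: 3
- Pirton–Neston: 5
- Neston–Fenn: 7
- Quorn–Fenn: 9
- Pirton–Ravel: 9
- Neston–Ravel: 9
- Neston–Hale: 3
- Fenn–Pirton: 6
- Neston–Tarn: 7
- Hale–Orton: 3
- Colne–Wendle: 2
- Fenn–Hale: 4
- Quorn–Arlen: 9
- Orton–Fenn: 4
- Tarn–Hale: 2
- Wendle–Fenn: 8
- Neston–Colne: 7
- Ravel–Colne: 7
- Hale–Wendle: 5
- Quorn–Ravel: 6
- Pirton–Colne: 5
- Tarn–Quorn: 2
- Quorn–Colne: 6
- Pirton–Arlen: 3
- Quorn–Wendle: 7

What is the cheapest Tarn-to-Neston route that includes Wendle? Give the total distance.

10 mi

Best Tarn to Wendle: Tarn → Wendle costing 3
Best Wendle to Neston: Wendle → Colne → Hale → Neston costing 7
Total via Wendle: 3 + 7 = 10 mi.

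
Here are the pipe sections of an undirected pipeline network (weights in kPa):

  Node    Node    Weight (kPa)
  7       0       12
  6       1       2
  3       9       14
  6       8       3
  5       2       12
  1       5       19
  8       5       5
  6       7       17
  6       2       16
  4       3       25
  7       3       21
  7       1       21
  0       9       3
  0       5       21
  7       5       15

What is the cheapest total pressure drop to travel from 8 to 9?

Compare a few routes:
8 → 6 → 7 → 0 → 9: 3+17+12+3 = 35
8 → 5 → 0 → 9: 5+21+3 = 29
8 → 6 → 1 → 7 → 0 → 9: 3+2+21+12+3 = 41
8 → 5 → 7 → 0 → 9: 5+15+12+3 = 35
The minimum is 29 kPa via 8 → 5 → 0 → 9.

29 kPa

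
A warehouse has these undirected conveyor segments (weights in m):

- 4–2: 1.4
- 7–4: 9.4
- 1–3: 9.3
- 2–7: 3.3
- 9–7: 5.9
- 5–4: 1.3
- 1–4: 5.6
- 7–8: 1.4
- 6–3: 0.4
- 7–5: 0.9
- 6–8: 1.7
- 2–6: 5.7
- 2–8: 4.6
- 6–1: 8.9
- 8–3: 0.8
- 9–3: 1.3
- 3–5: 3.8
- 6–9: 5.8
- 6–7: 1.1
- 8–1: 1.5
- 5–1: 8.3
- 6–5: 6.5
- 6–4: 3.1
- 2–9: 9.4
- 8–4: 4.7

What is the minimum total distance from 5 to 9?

Settle nodes by increasing distance from 5:
5: 0
7: 0.9  (via 5)
4: 1.3  (via 5)
6: 2  (via 7)
8: 2.3  (via 7)
3: 2.4  (via 6)
2: 2.7  (via 4)
9: 3.7  (via 3)
Shortest route: 5–7–6–3–9 = 3.7 m.

3.7 m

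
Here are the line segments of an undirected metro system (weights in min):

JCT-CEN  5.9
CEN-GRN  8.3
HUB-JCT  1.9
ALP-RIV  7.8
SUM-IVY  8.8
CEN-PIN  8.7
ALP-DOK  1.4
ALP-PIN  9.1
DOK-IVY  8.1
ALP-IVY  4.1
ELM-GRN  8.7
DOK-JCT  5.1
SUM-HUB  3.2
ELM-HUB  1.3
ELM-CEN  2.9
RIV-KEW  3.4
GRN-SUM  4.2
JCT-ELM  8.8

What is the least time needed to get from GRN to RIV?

23.6 min

Candidate routes:
GRN → SUM → IVY → ALP → RIV: 4.2+8.8+4.1+7.8 = 24.9
GRN → SUM → HUB → JCT → DOK → ALP → RIV: 4.2+3.2+1.9+5.1+1.4+7.8 = 23.6
The minimum is 23.6 min via GRN → SUM → HUB → JCT → DOK → ALP → RIV.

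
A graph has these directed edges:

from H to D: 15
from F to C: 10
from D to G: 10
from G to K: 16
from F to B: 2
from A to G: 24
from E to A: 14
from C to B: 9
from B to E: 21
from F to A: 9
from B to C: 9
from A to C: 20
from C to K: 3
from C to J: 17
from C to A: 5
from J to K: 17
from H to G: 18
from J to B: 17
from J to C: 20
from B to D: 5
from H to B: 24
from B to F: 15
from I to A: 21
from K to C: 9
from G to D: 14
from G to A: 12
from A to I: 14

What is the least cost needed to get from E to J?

51

Enumerating some paths:
E - A - C - J: 14+20+17 = 51
E - A - G - K - C - J: 14+24+16+9+17 = 80
The minimum is 51 via E - A - C - J.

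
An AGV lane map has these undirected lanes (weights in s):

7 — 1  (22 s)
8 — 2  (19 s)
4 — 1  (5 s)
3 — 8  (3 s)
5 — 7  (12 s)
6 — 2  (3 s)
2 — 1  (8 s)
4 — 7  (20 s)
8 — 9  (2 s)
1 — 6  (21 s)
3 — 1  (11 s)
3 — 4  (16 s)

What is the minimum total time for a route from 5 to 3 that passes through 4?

48 s

Shortest 5→4: 5–7–4 = 32
Best 4 to 3: 4–3 costing 16
Total via 4: 32 + 16 = 48 s.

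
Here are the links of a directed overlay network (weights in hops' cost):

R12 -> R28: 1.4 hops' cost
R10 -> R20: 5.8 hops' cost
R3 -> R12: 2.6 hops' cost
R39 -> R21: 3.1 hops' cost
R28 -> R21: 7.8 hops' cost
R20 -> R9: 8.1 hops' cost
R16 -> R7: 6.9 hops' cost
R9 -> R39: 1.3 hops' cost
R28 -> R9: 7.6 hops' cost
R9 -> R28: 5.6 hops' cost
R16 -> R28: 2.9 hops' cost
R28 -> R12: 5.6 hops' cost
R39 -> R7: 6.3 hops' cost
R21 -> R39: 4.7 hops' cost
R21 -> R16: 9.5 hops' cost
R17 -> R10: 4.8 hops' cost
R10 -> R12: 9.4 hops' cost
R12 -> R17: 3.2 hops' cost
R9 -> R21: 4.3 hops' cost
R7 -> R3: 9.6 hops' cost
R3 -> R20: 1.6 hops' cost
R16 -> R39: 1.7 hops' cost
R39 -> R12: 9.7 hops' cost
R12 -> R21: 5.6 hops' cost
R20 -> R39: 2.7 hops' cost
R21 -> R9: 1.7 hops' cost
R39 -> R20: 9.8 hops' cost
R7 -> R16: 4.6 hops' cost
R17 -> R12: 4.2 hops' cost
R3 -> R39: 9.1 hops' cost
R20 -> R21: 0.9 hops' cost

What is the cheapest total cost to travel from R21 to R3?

Running Dijkstra from R21:
R21: 0
R9: 1.7  (via R21)
R39: 3  (via R9)
R28: 7.3  (via R9)
R7: 9.3  (via R39)
R16: 9.5  (via R21)
R12: 12.7  (via R39)
R20: 12.8  (via R39)
R17: 15.9  (via R12)
R3: 18.9  (via R7)
Shortest route: R21 → R9 → R39 → R7 → R3 = 18.9 hops' cost.

18.9 hops' cost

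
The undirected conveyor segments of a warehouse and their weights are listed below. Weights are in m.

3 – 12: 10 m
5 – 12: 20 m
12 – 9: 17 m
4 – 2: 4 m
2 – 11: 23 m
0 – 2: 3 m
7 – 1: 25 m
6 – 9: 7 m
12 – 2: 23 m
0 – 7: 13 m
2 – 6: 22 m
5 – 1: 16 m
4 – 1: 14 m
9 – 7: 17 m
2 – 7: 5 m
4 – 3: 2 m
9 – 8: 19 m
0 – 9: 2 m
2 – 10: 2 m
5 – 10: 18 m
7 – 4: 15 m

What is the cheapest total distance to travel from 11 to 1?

Settle nodes by increasing distance from 11:
11: 0
2: 23  (via 11)
10: 25  (via 2)
0: 26  (via 2)
4: 27  (via 2)
7: 28  (via 2)
9: 28  (via 0)
3: 29  (via 4)
6: 35  (via 9)
12: 39  (via 3)
1: 41  (via 4)
Shortest route: 11 → 2 → 4 → 1 = 41 m.

41 m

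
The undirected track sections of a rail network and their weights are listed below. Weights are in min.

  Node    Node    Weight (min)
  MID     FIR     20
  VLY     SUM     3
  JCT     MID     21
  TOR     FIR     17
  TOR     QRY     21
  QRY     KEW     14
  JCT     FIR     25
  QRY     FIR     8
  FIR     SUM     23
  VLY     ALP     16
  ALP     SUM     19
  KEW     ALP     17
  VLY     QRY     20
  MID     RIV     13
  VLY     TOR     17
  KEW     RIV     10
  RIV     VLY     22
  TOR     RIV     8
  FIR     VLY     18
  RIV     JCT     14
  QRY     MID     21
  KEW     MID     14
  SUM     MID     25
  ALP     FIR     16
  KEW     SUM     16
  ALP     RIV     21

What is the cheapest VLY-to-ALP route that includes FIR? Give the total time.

Best VLY to FIR: VLY–FIR costing 18
Best FIR to ALP: FIR–ALP costing 16
Total via FIR: 18 + 16 = 34 min.

34 min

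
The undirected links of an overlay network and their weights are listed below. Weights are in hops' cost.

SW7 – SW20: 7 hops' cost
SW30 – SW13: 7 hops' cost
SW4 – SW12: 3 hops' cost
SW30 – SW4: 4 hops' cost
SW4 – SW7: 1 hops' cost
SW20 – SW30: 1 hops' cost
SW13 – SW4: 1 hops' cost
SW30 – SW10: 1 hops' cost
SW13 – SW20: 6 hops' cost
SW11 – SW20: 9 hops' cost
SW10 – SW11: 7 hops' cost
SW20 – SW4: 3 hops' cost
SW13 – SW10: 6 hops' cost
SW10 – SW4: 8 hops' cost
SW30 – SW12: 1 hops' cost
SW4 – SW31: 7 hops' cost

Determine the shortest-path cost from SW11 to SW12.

9 hops' cost

Enumerating some paths:
SW11–SW20–SW30–SW12: 9+1+1 = 11
SW11–SW10–SW30–SW12: 7+1+1 = 9
Cheapest is SW11–SW10–SW30–SW12 at 9 hops' cost.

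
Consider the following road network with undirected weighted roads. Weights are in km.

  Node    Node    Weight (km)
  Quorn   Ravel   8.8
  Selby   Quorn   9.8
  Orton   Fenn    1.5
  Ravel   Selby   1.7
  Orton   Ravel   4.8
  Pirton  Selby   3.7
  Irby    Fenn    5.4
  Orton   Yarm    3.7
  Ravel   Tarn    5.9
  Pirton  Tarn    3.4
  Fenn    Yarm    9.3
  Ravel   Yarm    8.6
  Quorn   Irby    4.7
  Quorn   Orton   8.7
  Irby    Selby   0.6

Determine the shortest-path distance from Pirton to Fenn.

Shortest distances from Pirton:
Pirton: 0
Tarn: 3.4  (via Pirton)
Selby: 3.7  (via Pirton)
Irby: 4.3  (via Selby)
Ravel: 5.4  (via Selby)
Quorn: 9  (via Irby)
Fenn: 9.7  (via Irby)
Shortest route: Pirton → Selby → Irby → Fenn = 9.7 km.

9.7 km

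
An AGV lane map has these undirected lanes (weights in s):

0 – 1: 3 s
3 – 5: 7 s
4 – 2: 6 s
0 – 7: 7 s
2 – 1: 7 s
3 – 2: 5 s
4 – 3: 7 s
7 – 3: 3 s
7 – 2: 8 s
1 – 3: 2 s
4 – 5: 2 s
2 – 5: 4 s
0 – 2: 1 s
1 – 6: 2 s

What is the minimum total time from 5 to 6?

Settle nodes by increasing distance from 5:
5: 0
4: 2  (via 5)
2: 4  (via 5)
0: 5  (via 2)
3: 7  (via 5)
1: 8  (via 0)
6: 10  (via 1)
Shortest route: 5 → 2 → 0 → 1 → 6 = 10 s.

10 s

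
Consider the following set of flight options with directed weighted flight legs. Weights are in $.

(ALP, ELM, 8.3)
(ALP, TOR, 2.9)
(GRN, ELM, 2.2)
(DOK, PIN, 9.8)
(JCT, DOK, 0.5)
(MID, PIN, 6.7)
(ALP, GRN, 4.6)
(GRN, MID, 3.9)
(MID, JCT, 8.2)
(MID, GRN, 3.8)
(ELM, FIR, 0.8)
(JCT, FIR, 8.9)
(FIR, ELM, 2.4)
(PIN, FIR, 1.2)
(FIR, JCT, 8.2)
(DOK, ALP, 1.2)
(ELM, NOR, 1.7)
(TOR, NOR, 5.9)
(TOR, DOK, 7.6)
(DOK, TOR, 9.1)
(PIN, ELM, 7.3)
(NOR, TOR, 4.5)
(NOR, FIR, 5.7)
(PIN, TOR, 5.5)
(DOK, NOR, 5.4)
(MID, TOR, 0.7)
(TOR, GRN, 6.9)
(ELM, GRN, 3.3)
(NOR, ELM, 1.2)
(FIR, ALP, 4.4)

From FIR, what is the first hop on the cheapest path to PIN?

Enumerating some paths:
FIR–ELM–GRN–MID–PIN: 2.4+3.3+3.9+6.7 = 16.3
FIR–JCT–DOK–PIN: 8.2+0.5+9.8 = 18.5
Cheapest is FIR–ELM–GRN–MID–PIN at $16.3.
So from FIR the first move is to ELM.

ELM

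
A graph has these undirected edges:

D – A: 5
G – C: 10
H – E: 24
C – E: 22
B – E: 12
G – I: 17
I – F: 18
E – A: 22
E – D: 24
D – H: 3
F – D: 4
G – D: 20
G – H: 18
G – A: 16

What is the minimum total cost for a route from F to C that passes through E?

Best F to E: F–D–E costing 28
Shortest E→C: E–C = 22
Total via E: 28 + 22 = 50.

50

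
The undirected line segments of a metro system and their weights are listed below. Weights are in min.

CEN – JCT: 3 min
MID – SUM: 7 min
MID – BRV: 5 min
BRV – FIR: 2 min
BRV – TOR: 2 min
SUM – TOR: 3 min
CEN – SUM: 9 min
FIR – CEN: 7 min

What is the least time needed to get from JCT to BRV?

Enumerating some paths:
JCT–CEN–FIR–BRV: 3+7+2 = 12
JCT–CEN–SUM–TOR–BRV: 3+9+3+2 = 17
JCT–CEN–SUM–MID–BRV: 3+9+7+5 = 24
The minimum is 12 min via JCT–CEN–FIR–BRV.

12 min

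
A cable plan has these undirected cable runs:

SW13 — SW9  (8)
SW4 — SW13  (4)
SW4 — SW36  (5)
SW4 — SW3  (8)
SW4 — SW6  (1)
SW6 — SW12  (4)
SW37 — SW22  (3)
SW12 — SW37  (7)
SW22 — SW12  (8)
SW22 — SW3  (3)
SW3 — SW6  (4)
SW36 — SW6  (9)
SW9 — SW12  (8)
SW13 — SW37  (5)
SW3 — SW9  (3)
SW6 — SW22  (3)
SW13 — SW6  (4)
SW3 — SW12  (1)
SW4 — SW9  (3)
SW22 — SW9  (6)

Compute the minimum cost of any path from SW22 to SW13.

Enumerating some paths:
SW22 - SW37 - SW13: 3+5 = 8
SW22 - SW6 - SW13: 3+4 = 7
SW22 - SW6 - SW4 - SW13: 3+1+4 = 8
The minimum is 7 via SW22 - SW6 - SW13.

7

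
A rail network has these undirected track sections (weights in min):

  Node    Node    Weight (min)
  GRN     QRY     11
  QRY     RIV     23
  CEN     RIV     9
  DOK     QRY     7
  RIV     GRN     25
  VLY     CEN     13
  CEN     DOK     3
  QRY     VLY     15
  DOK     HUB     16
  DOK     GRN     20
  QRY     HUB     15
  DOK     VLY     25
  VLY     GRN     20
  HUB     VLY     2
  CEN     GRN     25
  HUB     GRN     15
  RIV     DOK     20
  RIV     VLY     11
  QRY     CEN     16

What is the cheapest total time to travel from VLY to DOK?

Shortest distances from VLY:
VLY: 0
HUB: 2  (via VLY)
RIV: 11  (via VLY)
CEN: 13  (via VLY)
QRY: 15  (via VLY)
DOK: 16  (via CEN)
Shortest route: VLY–CEN–DOK = 16 min.

16 min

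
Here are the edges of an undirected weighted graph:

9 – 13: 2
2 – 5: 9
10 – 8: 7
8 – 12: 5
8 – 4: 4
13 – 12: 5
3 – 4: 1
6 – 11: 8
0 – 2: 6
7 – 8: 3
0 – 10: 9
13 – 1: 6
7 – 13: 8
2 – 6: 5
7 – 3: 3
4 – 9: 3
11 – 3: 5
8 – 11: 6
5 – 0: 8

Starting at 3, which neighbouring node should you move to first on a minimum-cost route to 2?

Enumerating some paths:
3 → 4 → 8 → 11 → 6 → 2: 1+4+6+8+5 = 24
3 → 11 → 6 → 2: 5+8+5 = 18
Cheapest is 3 → 11 → 6 → 2 at 18.
So from 3 the first move is to 11.

11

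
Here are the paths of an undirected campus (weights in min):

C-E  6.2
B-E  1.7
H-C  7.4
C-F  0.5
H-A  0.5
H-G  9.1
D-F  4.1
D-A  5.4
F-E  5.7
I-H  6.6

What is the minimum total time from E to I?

Shortest distances from E:
E: 0
B: 1.7  (via E)
F: 5.7  (via E)
C: 6.2  (via E)
D: 9.8  (via F)
H: 13.6  (via C)
A: 14.1  (via H)
I: 20.2  (via H)
Shortest route: E–C–H–I = 20.2 min.

20.2 min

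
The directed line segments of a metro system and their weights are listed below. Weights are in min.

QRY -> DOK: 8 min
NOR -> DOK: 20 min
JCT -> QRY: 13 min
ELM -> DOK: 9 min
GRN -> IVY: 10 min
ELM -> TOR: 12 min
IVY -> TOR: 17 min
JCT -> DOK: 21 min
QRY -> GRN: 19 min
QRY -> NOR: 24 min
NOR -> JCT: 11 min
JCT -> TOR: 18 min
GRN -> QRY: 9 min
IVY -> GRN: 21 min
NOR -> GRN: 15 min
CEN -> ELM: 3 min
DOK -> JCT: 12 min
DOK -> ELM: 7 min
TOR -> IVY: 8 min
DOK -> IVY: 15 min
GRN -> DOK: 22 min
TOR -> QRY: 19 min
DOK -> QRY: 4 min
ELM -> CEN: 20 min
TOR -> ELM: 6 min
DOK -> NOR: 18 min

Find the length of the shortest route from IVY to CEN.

43 min

Shortest distances from IVY:
IVY: 0
TOR: 17  (via IVY)
GRN: 21  (via IVY)
ELM: 23  (via TOR)
QRY: 30  (via GRN)
DOK: 32  (via ELM)
CEN: 43  (via ELM)
Shortest route: IVY–TOR–ELM–CEN = 43 min.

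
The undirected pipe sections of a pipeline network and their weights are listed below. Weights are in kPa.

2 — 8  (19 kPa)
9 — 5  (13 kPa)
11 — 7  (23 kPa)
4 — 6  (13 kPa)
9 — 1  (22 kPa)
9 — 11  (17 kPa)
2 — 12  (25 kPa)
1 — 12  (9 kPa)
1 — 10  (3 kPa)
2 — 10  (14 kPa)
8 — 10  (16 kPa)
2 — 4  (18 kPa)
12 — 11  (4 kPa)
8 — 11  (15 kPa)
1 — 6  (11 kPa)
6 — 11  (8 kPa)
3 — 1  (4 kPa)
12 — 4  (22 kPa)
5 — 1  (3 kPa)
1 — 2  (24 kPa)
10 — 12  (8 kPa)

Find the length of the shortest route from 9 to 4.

38 kPa

Shortest distances from 9:
9: 0
5: 13  (via 9)
1: 16  (via 5)
11: 17  (via 9)
10: 19  (via 1)
3: 20  (via 1)
12: 21  (via 11)
6: 25  (via 11)
8: 32  (via 11)
2: 33  (via 10)
4: 38  (via 6)
Shortest route: 9 → 11 → 6 → 4 = 38 kPa.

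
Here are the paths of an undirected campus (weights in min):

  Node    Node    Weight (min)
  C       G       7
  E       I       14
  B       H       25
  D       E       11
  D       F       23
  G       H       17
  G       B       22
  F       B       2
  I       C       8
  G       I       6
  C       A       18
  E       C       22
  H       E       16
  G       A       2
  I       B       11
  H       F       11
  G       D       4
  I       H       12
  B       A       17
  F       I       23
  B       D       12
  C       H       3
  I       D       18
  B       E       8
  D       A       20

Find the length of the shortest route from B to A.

Running Dijkstra from B:
B: 0
F: 2  (via B)
E: 8  (via B)
I: 11  (via B)
D: 12  (via B)
H: 13  (via F)
C: 16  (via H)
G: 16  (via D)
A: 17  (via B)
Shortest route: B–A = 17 min.

17 min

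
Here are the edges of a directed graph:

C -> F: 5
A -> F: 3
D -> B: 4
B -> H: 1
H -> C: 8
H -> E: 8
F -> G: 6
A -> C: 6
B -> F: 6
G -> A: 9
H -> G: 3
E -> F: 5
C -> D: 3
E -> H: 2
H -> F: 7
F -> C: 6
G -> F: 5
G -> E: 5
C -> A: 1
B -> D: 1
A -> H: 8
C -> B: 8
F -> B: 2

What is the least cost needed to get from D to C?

13

Running Dijkstra from D:
D: 0
B: 4  (via D)
H: 5  (via B)
G: 8  (via H)
F: 10  (via B)
C: 13  (via H)
Shortest route: D → B → H → C = 13.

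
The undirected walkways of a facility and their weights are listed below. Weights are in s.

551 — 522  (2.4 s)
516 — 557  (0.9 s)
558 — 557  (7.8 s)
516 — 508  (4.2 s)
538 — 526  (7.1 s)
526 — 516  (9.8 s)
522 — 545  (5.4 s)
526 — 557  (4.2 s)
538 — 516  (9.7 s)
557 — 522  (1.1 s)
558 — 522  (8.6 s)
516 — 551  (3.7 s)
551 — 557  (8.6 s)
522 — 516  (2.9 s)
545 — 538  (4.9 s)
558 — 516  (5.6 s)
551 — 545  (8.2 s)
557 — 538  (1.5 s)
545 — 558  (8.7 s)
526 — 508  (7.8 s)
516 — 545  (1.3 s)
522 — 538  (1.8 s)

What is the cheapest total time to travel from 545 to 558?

6.9 s

Compare a few routes:
545 → 558: 8.7 = 8.7
545 → 516 → 558: 1.3+5.6 = 6.9
The minimum is 6.9 s via 545 → 516 → 558.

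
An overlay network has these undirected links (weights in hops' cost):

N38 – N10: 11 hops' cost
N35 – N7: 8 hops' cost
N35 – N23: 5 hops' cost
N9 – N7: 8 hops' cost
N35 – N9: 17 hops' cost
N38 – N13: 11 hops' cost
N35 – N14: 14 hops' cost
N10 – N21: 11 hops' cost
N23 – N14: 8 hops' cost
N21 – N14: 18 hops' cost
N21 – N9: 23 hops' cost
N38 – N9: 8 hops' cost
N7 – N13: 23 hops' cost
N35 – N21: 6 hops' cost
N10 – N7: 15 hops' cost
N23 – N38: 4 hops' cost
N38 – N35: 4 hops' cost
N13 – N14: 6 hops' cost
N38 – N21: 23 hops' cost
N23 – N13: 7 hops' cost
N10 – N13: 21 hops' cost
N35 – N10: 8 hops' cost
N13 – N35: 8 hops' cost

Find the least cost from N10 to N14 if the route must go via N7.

36 hops' cost

Shortest N10→N7: N10 → N7 = 15
Shortest N7→N14: N7 → N35 → N23 → N14 = 21
Total via N7: 15 + 21 = 36 hops' cost.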